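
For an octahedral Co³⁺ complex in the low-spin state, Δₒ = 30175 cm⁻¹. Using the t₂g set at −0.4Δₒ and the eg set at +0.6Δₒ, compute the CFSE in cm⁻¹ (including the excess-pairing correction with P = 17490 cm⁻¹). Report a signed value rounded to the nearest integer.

Co sits in group 9; removing 3 electrons leaves Co³⁺ with 9 − 3 = 6 d electrons.
Configuration: t₂g⁶ eg⁰.
CFSE(orbital) = 6×(-0.4Δₒ) + 0×(0.6Δₒ) = -2.4Δₒ; with Δₒ = 30175 cm⁻¹ that is -72420 cm⁻¹.
Relative to high-spin t₂g⁴ eg² (1 paired), the low-spin configuration has 2 additional pairs, contributing +2 × 17490 = +34980 cm⁻¹.
Combining: -72420 + 34980 = -37440 cm⁻¹.

-37440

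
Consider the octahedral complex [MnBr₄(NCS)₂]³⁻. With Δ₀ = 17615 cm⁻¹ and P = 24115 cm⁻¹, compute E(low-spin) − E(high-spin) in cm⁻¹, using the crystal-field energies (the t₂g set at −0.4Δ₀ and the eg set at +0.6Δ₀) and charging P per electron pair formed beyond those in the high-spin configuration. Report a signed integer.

6500

Ligand charges: 4×(-1) from Br⁻ and 2×(-1) from NCS⁻ sum to -6; with overall charge -3, Mn is +3.
Mn sits in group 7; removing 3 electrons leaves Mn³⁺ with 7 − 3 = 4 d electrons.
High-spin: t₂g³ eg¹, CFSE = -0.6Δ₀ = -10569 cm⁻¹.
For low-spin the configuration is t₂g⁴ eg⁰: orbital energy -1.6 × 17615 = -28184 cm⁻¹, and 1 additional pair relative to high-spin adds 24115 cm⁻¹, giving -4069 cm⁻¹.
E(LS) − E(HS) = -4069 − (-10569) = 6500 cm⁻¹.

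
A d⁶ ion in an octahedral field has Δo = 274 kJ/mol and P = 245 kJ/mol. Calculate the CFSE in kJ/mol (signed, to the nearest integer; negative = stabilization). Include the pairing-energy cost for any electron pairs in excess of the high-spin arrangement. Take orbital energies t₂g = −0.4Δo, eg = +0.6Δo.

Here Δo > P (274 > 245), so the low-spin state is favoured.
That gives t₂g⁶ eg⁰.
Orbital CFSE = -2.4Δo = -2.4 × 274 = -658 kJ/mol.
Excess pairs vs high-spin: 3 − 1 = 2; pairing cost = +490 kJ/mol.
Net CFSE = -658 + 490 = -168 kJ/mol.

-168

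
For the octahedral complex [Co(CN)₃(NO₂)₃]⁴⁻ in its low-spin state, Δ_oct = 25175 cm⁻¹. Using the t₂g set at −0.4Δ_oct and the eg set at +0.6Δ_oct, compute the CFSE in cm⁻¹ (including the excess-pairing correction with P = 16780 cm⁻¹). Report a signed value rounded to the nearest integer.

-28535

Ligand charges: 3×(-1) from CN⁻ and 3×(-1) from NO₂⁻ sum to -6; with overall charge -4, Co is +2.
Co sits in group 9; removing 2 electrons leaves Co²⁺ with 9 − 2 = 7 d electrons.
Electron filling gives t₂g⁶ eg¹.
Orbital CFSE = 6(-0.4) + 1(0.6) = -1.8Δ_oct = -1.8 × 25175 = -45315 cm⁻¹.
Pairing penalty: 3 pairs vs 2 in the high-spin reference → 1 extra × P = 16780 cm⁻¹.
Combining: -45315 + 16780 = -28535 cm⁻¹.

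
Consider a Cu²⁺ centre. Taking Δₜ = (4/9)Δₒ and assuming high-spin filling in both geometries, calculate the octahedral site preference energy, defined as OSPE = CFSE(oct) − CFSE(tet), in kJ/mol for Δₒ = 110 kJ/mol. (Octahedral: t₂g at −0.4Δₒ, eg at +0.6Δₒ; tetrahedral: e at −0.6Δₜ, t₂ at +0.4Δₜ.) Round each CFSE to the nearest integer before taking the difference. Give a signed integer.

-46

Cu²⁺: group 11, so d-count = 11 − 2 = 9.
Octahedral (high-spin): t₂g⁶ eg³, CFSE = 6(−0.4) + 3(+0.6) = -0.6Δₒ = -0.6 × 110 = -66 kJ/mol.
Tetrahedral: e⁴ t₂⁵, CFSE = 4(−0.6) + 5(+0.4) = -0.4Δₜ = -0.4 × (4/9) × 110 = -20 kJ/mol.
Subtracting, OSPE = -66 − (-20) = -46 kJ/mol.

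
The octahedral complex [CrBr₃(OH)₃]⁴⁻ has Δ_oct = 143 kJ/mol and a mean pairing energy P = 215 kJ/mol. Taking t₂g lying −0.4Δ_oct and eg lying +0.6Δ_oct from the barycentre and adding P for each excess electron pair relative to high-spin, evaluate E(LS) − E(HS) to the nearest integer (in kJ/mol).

Ligand charges: 3×(-1) from Br⁻ and 3×(-1) from OH⁻ sum to -6; with overall charge -4, Cr is +2.
Cr sits in group 6; removing 2 electrons leaves Cr²⁺ with 6 − 2 = 4 d electrons.
High-spin d⁴ fills as t₂g³ eg¹ with CFSE 3(−0.4) + 1(+0.6) = -0.6Δ_oct = -86 kJ/mol.
Low-spin: t₂g⁴ eg⁰, orbital CFSE = -1.6Δ_oct = -229 kJ/mol; plus 1 excess pair × P = +215 kJ/mol; total -14 kJ/mol.
The difference is -14 − (-86) = 72 kJ/mol, so high-spin lies lower.

72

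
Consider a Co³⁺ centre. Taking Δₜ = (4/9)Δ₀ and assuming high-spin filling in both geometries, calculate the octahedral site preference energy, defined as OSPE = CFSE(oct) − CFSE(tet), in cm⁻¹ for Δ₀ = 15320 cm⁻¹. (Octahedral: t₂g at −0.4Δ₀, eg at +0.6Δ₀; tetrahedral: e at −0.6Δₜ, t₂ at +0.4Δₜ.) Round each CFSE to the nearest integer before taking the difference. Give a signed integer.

-2043

Co is in group 9, so Co³⁺ is d⁶ (9 − 3 = 6).
In an octahedral site d⁶ (HS) is t₂g⁴ eg², giving CFSE(oct) = -0.4Δ₀ = -6128 cm⁻¹.
Tetrahedral: e³ t₂³, CFSE = 3(−0.6) + 3(+0.4) = -0.6Δₜ = -0.6 × (4/9) × 15320 = -4085 cm⁻¹.
OSPE = -6128 − (-4085) = -2043 cm⁻¹.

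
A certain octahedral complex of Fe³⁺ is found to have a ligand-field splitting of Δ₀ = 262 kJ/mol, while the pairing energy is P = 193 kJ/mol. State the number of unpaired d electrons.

1

Group 8 minus oxidation state +3 gives a d⁵ configuration for Fe³⁺.
Since Δ₀ = 262 kJ/mol > P = 193 kJ/mol, the complex adopts the low-spin configuration.
Configuration: t₂g⁵ eg⁰.
Unpaired electrons: 1.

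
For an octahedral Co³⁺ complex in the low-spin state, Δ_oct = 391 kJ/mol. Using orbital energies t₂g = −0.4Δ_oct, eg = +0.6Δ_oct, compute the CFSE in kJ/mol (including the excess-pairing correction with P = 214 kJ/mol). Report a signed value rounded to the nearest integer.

Co sits in group 9; removing 3 electrons leaves Co³⁺ with 9 − 3 = 6 d electrons.
Configuration: t₂g⁶ eg⁰.
The orbital stabilization is -2.4Δ_oct = -2.4 × 391 = -938 kJ/mol.
High-spin d⁶ would be t₂g⁴ eg² with 1 pair; low-spin has 3, so 2 excess pairs cost +2P = +428 kJ/mol.
Net CFSE = -938 + 428 = -510 kJ/mol.

-510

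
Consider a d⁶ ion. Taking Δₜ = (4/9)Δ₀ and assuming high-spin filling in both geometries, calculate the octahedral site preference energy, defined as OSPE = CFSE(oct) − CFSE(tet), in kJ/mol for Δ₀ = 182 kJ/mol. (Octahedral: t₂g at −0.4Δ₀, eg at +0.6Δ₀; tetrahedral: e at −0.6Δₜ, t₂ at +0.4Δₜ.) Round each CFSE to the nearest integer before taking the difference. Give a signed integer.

In an octahedral site d⁶ (HS) is t₂g⁴ eg², giving CFSE(oct) = -0.4Δ₀ = -73 kJ/mol.
In a tetrahedral site the filling is e³ t₂³: CFSE(tet) = -0.6Δₜ = -0.6 × (4/9)(182) = -49 kJ/mol.
Subtracting, OSPE = -73 − (-49) = -24 kJ/mol.

-24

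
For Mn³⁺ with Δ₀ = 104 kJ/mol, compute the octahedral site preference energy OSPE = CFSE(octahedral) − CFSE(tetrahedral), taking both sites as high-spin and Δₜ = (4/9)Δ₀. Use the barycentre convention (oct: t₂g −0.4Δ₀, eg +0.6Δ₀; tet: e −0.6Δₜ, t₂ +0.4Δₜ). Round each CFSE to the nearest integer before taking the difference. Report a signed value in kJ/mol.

-44

Mn is in group 7, so Mn³⁺ is d⁴ (7 − 3 = 4).
Octahedral (high-spin): t₂g³ eg¹, CFSE = 3(−0.4) + 1(+0.6) = -0.6Δ₀ = -0.6 × 104 = -62 kJ/mol.
In a tetrahedral site the filling is e² t₂²: CFSE(tet) = -0.4Δₜ = -0.4 × (4/9)(104) = -18 kJ/mol.
OSPE = -62 − (-18) = -44 kJ/mol.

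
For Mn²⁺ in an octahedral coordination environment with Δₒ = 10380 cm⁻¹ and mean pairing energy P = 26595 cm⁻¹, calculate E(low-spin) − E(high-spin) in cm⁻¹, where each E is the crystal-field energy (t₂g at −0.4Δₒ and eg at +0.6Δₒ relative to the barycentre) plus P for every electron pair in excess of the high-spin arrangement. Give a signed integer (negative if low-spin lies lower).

Group 7 minus oxidation state +2 gives a d⁵ configuration for Mn²⁺.
In the high-spin limit (t₂g³ eg²) the orbital term is 0.0Δₒ = 0 cm⁻¹, with no excess pairing.
Low-spin t₂g⁵ eg⁰ gives -2.0Δₒ = -20760 cm⁻¹, but forming 2 extra pairs costs 2P = 53190 cm⁻¹, so E(LS) = -20760 + 53190 = 32430 cm⁻¹.
The difference is 32430 − (0) = 32430 cm⁻¹, so high-spin lies lower.

32430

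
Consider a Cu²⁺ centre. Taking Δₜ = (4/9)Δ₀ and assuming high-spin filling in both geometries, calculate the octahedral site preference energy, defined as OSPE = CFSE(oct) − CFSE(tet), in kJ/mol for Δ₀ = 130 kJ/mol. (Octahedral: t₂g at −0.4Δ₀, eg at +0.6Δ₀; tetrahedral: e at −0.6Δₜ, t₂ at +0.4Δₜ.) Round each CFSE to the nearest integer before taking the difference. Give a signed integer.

Cu sits in group 11; removing 2 electrons leaves Cu²⁺ with 11 − 2 = 9 d electrons.
In an octahedral site d⁹ (HS) is t2g^6 e_g^3, giving CFSE(oct) = -0.6Δ₀ = -78 kJ/mol.
In a tetrahedral site the filling is e^4 t2^5: CFSE(tet) = -0.4Δₜ = -0.4 × (4/9)(130) = -23 kJ/mol.
OSPE = CFSE(oct) − CFSE(tet) = -78 − (-23) = -55 kJ/mol.

-55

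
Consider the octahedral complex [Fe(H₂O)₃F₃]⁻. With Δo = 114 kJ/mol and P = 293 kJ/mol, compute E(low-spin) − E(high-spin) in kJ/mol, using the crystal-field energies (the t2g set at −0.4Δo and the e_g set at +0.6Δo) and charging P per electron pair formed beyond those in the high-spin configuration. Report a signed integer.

358

Ligand charges: 3×(+0) from H₂O and 3×(-1) from F⁻ sum to -3; with overall charge -1, Fe is +2.
Fe sits in group 8; removing 2 electrons leaves Fe²⁺ with 8 − 2 = 6 d electrons.
High-spin: t2g^4 e_g^2, CFSE = -0.4Δo = -46 kJ/mol.
For low-spin the configuration is t2g^6 e_g^0: orbital energy -2.4 × 114 = -274 kJ/mol, and 2 additional pairs relative to high-spin add 586 kJ/mol, giving 312 kJ/mol.
Thus E(LS) − E(HS) = 358 kJ/mol.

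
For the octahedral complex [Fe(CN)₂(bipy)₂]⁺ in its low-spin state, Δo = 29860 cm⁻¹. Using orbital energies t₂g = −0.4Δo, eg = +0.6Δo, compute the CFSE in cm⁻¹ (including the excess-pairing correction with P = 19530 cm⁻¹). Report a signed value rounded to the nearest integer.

Ligand charges: 2×(-1) from CN⁻ and 2×(+0) from bipy sum to -2; with overall charge +1, Fe is +3.
Fe sits in group 8; removing 3 electrons leaves Fe³⁺ with 8 − 3 = 5 d electrons.
Electron filling gives t₂g⁵ eg⁰.
The orbital stabilization is -2.0Δo = -2.0 × 29860 = -59720 cm⁻¹.
High-spin d⁵ would be t₂g³ eg² with 0 pairs; low-spin has 2, so 2 excess pairs cost +2P = +39060 cm⁻¹.
Net CFSE = -59720 + 39060 = -20660 cm⁻¹.

-20660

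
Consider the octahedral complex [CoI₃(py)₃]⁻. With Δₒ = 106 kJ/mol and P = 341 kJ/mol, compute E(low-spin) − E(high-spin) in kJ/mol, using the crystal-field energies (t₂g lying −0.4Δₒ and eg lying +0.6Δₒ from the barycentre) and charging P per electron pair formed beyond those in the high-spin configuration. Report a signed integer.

235

Ligand charges: 3×(-1) from I⁻ and 3×(+0) from py sum to -3; with overall charge -1, Co is +2.
Co²⁺: group 9, so d-count = 9 − 2 = 7.
In the high-spin limit (t₂g⁵ eg²) the orbital term is -0.8Δₒ = -85 kJ/mol, with no excess pairing.
Low-spin: t₂g⁶ eg¹, orbital CFSE = -1.8Δₒ = -191 kJ/mol; plus 1 excess pair × P = +341 kJ/mol; total 150 kJ/mol.
E(LS) − E(HS) = 150 − (-85) = 235 kJ/mol.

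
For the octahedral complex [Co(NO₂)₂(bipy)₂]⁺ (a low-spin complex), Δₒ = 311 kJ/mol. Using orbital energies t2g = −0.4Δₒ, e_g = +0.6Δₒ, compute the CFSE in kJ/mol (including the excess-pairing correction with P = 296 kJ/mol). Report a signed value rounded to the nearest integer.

-154

Ligand charges: 2×(-1) from NO₂⁻ and 2×(+0) from bipy sum to -2; with overall charge +1, Co is +3.
Co is in group 9, so Co³⁺ is d⁶ (9 − 3 = 6).
Configuration: t2g^6 e_g^0.
CFSE(orbital) = 6×(-0.4Δₒ) + 0×(0.6Δₒ) = -2.4Δₒ; with Δₒ = 311 kJ/mol that is -746 kJ/mol.
Pairing penalty: 3 pairs vs 1 in the high-spin reference → 2 extra × P = 592 kJ/mol.
Overall CFSE = -746 + 592 = -154 kJ/mol.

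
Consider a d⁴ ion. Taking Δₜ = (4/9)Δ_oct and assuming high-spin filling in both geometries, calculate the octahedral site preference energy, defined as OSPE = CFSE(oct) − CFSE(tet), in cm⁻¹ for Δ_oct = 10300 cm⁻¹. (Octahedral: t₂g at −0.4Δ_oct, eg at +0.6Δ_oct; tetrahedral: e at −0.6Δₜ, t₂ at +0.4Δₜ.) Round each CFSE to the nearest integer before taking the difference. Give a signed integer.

-4349

In an octahedral site d⁴ (HS) is t₂g³ eg¹, giving CFSE(oct) = -0.6Δ_oct = -6180 cm⁻¹.
Tetrahedral e² t₂² gives -0.4Δₜ = -0.4 × (4/9) × 10300 = -1831 cm⁻¹.
Subtracting, OSPE = -6180 − (-1831) = -4349 cm⁻¹.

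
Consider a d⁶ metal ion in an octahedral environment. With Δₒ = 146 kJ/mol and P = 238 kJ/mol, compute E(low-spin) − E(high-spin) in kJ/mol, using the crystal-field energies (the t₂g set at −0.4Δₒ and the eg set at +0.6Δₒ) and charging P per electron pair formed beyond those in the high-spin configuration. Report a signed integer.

184

In the high-spin limit (t₂g⁴ eg²) the orbital term is -0.4Δₒ = -58 kJ/mol, with no excess pairing.
Low-spin: t₂g⁶ eg⁰, orbital CFSE = -2.4Δₒ = -350 kJ/mol; plus 2 excess pairs × P = +476 kJ/mol; total 126 kJ/mol.
Thus E(LS) − E(HS) = 184 kJ/mol.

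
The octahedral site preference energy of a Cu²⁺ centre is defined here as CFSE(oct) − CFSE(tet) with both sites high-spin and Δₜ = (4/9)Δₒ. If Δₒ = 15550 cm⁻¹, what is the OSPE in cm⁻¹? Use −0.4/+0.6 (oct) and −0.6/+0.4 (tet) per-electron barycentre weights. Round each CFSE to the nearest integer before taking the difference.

-6566

Group 11 minus oxidation state +2 gives a d⁹ configuration for Cu²⁺.
Octahedral (high-spin): t₂g⁶ eg³, CFSE = 6(−0.4) + 3(+0.6) = -0.6Δₒ = -0.6 × 15550 = -9330 cm⁻¹.
Tetrahedral: e⁴ t₂⁵, CFSE = 4(−0.6) + 5(+0.4) = -0.4Δₜ = -0.4 × (4/9) × 15550 = -2764 cm⁻¹.
OSPE = -9330 − (-2764) = -6566 cm⁻¹.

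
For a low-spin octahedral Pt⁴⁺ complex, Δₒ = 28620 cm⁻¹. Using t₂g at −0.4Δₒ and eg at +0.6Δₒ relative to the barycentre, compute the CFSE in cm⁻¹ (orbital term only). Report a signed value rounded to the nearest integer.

Pt is in group 10, so Pt⁴⁺ is d⁶ (10 − 4 = 6).
The d⁶ electrons fill as t₂g⁶ eg⁰.
Orbital CFSE = 6(-0.4) + 0(0.6) = -2.4Δₒ = -2.4 × 28620 = -68688 cm⁻¹.

-68688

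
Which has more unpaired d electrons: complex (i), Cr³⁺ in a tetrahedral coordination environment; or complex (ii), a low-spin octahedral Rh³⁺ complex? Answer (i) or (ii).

(i)

(i): Cr sits in group 6; removing 3 electrons leaves Cr³⁺ with 6 − 3 = 3 d electrons; Tetrahedral splitting is small, so the complex is high-spin; e^2 t2^1 → 3 unpaired.
(ii): Rh is in group 9, so Rh³⁺ is d⁶ (9 − 3 = 6); t₂g⁶ eg⁰ → 0 unpaired.
So (i) has more unpaired electrons.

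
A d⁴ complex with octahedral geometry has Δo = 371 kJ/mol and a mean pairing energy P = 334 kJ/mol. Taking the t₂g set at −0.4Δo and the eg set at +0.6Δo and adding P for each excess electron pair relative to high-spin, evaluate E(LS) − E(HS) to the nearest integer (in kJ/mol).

High-spin: t₂g³ eg¹, CFSE = -0.6Δo = -223 kJ/mol.
Low-spin: t₂g⁴ eg⁰, orbital CFSE = -1.6Δo = -594 kJ/mol; plus 1 excess pair × P = +334 kJ/mol; total -260 kJ/mol.
E(LS) − E(HS) = -260 − (-223) = -37 kJ/mol.

-37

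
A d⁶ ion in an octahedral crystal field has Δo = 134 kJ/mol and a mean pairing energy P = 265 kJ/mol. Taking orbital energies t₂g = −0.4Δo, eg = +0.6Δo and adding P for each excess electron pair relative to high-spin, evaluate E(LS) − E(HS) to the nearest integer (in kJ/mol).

262

High-spin: t₂g⁴ eg², CFSE = -0.4Δo = -54 kJ/mol.
Low-spin: t₂g⁶ eg⁰, orbital CFSE = -2.4Δo = -322 kJ/mol; plus 2 excess pairs × P = +530 kJ/mol; total 208 kJ/mol.
Thus E(LS) − E(HS) = 262 kJ/mol.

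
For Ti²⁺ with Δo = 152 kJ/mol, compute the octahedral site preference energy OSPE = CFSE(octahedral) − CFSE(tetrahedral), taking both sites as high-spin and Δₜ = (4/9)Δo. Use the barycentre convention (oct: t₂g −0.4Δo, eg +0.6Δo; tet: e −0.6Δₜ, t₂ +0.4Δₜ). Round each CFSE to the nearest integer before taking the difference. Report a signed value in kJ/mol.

-41

Ti is in group 4, so Ti²⁺ is d² (4 − 2 = 2).
In an octahedral site d² (HS) is t2g^2 e_g^0, giving CFSE(oct) = -0.8Δo = -122 kJ/mol.
Tetrahedral: e^2 t2^0, CFSE = 2(−0.6) + 0(+0.4) = -1.2Δₜ = -1.2 × (4/9) × 152 = -81 kJ/mol.
OSPE = -122 − (-81) = -41 kJ/mol.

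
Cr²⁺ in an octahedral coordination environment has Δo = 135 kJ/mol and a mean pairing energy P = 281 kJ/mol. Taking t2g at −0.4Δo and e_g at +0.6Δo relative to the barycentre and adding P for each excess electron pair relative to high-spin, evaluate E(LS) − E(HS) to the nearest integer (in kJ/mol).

146

Cr sits in group 6; removing 2 electrons leaves Cr²⁺ with 6 − 2 = 4 d electrons.
High-spin d⁴ fills as t2g^3 e_g^1 with CFSE 3(−0.4) + 1(+0.6) = -0.6Δo = -81 kJ/mol.
For low-spin the configuration is t2g^4 e_g^0: orbital energy -1.6 × 135 = -216 kJ/mol, and 1 additional pair relative to high-spin adds 281 kJ/mol, giving 65 kJ/mol.
Thus E(LS) − E(HS) = 146 kJ/mol.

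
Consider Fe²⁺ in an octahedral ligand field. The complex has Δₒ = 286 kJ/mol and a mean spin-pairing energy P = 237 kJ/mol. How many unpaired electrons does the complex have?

Fe is in group 8, so Fe²⁺ is d⁶ (8 − 2 = 6).
Here Δₒ > P (286 > 237), so the low-spin state is favoured.
Filling d⁶ accordingly: t₂g⁶ eg⁰.
Unpaired electrons: 0.

0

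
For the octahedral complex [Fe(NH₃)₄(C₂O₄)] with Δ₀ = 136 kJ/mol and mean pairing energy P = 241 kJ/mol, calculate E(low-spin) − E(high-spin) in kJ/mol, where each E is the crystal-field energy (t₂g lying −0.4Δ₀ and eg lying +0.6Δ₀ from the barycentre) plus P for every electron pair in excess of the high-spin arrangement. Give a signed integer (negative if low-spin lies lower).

210

Ligand charges: 4×(+0) from NH₃ and 1×(-2) from C₂O₄²⁻ sum to -2; with overall charge +0, Fe is +2.
Fe is in group 8, so Fe²⁺ is d⁶ (8 − 2 = 6).
High-spin: t₂g⁴ eg², CFSE = -0.4Δ₀ = -54 kJ/mol.
Low-spin: t₂g⁶ eg⁰, orbital CFSE = -2.4Δ₀ = -326 kJ/mol; plus 2 excess pairs × P = +482 kJ/mol; total 156 kJ/mol.
E(LS) − E(HS) = 156 − (-54) = 210 kJ/mol.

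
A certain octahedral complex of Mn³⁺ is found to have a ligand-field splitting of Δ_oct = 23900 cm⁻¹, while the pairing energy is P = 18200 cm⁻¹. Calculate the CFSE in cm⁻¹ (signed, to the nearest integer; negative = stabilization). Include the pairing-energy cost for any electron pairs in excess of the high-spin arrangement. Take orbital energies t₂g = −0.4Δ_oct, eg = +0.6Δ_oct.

Mn³⁺: group 7, so d-count = 7 − 3 = 4.
Here Δ_oct > P (23900 > 18200), so the low-spin state is favoured.
That gives t₂g⁴ eg⁰.
Orbital CFSE = -1.6Δ_oct = -1.6 × 23900 = -38240 cm⁻¹.
Excess pairs vs high-spin: 1 − 0 = 1; pairing cost = +18200 cm⁻¹.
Net CFSE = -38240 + 18200 = -20040 cm⁻¹.

-20040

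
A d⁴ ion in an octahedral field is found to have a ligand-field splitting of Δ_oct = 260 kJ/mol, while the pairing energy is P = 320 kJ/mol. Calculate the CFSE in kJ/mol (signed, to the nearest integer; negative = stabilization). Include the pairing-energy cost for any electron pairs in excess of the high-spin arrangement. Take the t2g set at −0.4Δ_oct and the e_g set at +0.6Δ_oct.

-156

Since Δ_oct = 260 kJ/mol < P = 320 kJ/mol, the complex adopts the high-spin configuration.
Configuration: t2g^3 e_g^1.
Orbital CFSE = -0.6Δ_oct = -0.6 × 260 = -156 kJ/mol.
High-spin has no excess pairs, so no pairing correction applies.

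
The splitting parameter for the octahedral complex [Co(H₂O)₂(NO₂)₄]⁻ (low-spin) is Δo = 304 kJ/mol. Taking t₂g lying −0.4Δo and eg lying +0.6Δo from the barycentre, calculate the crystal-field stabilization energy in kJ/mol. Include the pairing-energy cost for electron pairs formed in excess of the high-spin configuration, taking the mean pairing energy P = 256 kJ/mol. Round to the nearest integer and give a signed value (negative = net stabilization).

Ligand charges: 2×(+0) from H₂O and 4×(-1) from NO₂⁻ sum to -4; with overall charge -1, Co is +3.
Co³⁺: group 9, so d-count = 9 − 3 = 6.
The d⁶ electrons fill as t₂g⁶ eg⁰.
The orbital stabilization is -2.4Δo = -2.4 × 304 = -730 kJ/mol.
Pairing penalty: 3 pairs vs 1 in the high-spin reference → 2 extra × P = 512 kJ/mol.
Net CFSE = -730 + 512 = -218 kJ/mol.

-218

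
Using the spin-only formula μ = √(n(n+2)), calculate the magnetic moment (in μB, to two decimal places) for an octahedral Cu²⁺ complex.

1.73 μB

Cu is in group 11, so Cu²⁺ is d⁹ (11 − 2 = 9).
Configuration: t2g^6 e_g^3 → 1 unpaired electron.
μ(spin-only) = √[1(1+2)] = √3 ≈ 1.73 μB.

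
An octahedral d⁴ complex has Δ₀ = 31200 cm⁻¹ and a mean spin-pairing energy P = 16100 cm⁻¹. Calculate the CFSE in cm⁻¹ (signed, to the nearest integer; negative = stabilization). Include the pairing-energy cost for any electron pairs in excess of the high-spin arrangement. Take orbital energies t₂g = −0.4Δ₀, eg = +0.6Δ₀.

Δ₀ > P, so pairing is preferred: the ground state is low-spin.
That gives t₂g⁴ eg⁰.
Orbital CFSE = -1.6Δ₀ = -1.6 × 31200 = -49920 cm⁻¹.
Excess pairs vs high-spin: 1 − 0 = 1; pairing cost = +16100 cm⁻¹.
Net CFSE = -49920 + 16100 = -33820 cm⁻¹.

-33820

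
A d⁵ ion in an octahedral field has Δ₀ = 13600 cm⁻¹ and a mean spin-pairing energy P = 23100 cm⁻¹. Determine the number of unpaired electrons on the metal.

5

Here Δ₀ < P (13600 < 23100), so the high-spin state is favoured.
Configuration: t2g^3 e_g^2.
Unpaired electrons: 5.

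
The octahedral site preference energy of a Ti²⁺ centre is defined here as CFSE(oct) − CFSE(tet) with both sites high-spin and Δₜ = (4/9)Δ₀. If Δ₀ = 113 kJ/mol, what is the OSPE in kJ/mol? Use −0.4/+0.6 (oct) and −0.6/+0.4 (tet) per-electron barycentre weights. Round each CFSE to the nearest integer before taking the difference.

Ti is in group 4, so Ti²⁺ is d² (4 − 2 = 2).
Octahedral high-spin t2g^2 e_g^0: CFSE = -0.8 × 113 = -90 kJ/mol.
In a tetrahedral site the filling is e^2 t2^0: CFSE(tet) = -1.2Δₜ = -1.2 × (4/9)(113) = -60 kJ/mol.
OSPE = -90 − (-60) = -30 kJ/mol.

-30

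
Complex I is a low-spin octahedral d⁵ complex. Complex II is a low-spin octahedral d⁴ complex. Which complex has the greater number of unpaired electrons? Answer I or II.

I: t2g^5 e_g^0 → 1 unpaired.
II: t₂g⁴ eg⁰ → 2 unpaired.
So II has more unpaired electrons.

II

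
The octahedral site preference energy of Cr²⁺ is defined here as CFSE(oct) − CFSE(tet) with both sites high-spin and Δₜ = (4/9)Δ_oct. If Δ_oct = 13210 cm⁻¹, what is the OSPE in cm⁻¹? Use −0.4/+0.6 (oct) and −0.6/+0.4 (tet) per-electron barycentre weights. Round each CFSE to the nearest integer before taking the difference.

Group 6 minus oxidation state +2 gives a d⁴ configuration for Cr²⁺.
Octahedral (high-spin): t₂g³ eg¹, CFSE = 3(−0.4) + 1(+0.6) = -0.6Δ_oct = -0.6 × 13210 = -7926 cm⁻¹.
Tetrahedral: e² t₂², CFSE = 2(−0.6) + 2(+0.4) = -0.4Δₜ = -0.4 × (4/9) × 13210 = -2348 cm⁻¹.
Subtracting, OSPE = -7926 − (-2348) = -5578 cm⁻¹.

-5578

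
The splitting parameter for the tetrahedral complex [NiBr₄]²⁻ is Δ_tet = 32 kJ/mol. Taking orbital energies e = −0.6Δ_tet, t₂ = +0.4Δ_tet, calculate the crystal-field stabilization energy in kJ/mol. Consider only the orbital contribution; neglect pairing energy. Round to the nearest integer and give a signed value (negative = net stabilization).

-26

Each Br⁻ contributes -1; 4 × (-1) = -4. With overall charge -2, Ni is in the +2 oxidation state.
Group 10 minus oxidation state +2 gives a d⁸ configuration for Ni²⁺.
Tetrahedral fields are weak (Δₜ ≈ 4/9 Δₒ), so electrons fill high-spin.
Configuration: e⁴ t₂⁴.
CFSE(orbital) = 4×(-0.6Δ_tet) + 4×(0.4Δ_tet) = -0.8Δ_tet; with Δ_tet = 32 kJ/mol that is -26 kJ/mol.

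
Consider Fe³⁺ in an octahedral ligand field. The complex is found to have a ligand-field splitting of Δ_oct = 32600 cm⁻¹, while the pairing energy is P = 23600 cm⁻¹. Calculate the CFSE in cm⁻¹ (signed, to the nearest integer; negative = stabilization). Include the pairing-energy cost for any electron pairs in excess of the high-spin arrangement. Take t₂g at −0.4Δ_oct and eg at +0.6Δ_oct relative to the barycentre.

Group 8 minus oxidation state +3 gives a d⁵ configuration for Fe³⁺.
Since Δ_oct = 32600 cm⁻¹ > P = 23600 cm⁻¹, the complex adopts the low-spin configuration.
Configuration: t₂g⁵ eg⁰.
Orbital CFSE = -2.0Δ_oct = -2.0 × 32600 = -65200 cm⁻¹.
Excess pairs vs high-spin: 2 − 0 = 2; pairing cost = +47200 cm⁻¹.
Net CFSE = -65200 + 47200 = -18000 cm⁻¹.

-18000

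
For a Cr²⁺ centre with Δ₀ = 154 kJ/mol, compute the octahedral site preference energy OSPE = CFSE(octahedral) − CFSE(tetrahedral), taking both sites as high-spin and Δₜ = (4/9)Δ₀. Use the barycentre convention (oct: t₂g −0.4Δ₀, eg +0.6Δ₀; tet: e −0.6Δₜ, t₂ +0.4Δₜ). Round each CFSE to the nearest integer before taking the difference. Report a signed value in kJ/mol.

Group 6 minus oxidation state +2 gives a d⁴ configuration for Cr²⁺.
In an octahedral site d⁴ (HS) is t2g^3 e_g^1, giving CFSE(oct) = -0.6Δ₀ = -92 kJ/mol.
Tetrahedral e^2 t2^2 gives -0.4Δₜ = -0.4 × (4/9) × 154 = -27 kJ/mol.
OSPE = CFSE(oct) − CFSE(tet) = -92 − (-27) = -65 kJ/mol.

-65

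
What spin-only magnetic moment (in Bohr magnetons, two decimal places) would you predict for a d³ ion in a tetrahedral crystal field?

3.87 Bohr magnetons

Tetrahedral splitting is small, so the complex is high-spin.
Configuration: e² t₂¹ → 3 unpaired electrons.
μ(spin-only) = √[3(3+2)] = √15 ≈ 3.87 Bohr magnetons.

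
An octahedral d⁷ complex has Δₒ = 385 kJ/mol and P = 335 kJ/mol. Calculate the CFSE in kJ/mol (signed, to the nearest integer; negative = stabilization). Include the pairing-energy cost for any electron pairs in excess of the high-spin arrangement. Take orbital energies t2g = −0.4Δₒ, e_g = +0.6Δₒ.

-358

Since Δₒ = 385 kJ/mol > P = 335 kJ/mol, the complex adopts the low-spin configuration.
Filling d⁷ accordingly: t2g^6 e_g^1.
Orbital CFSE = -1.8Δₒ = -1.8 × 385 = -693 kJ/mol.
Excess pairs vs high-spin: 3 − 2 = 1; pairing cost = +335 kJ/mol.
Net CFSE = -693 + 335 = -358 kJ/mol.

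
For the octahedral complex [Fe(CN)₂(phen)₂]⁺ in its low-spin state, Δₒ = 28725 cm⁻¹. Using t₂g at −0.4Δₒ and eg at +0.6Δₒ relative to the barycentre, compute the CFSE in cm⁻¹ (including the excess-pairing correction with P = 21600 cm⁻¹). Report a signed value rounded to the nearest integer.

Ligand charges: 2×(-1) from CN⁻ and 2×(+0) from phen sum to -2; with overall charge +1, Fe is +3.
Fe³⁺: group 8, so d-count = 8 − 3 = 5.
Electron filling gives t₂g⁵ eg⁰.
Orbital CFSE = 5(-0.4) + 0(0.6) = -2.0Δₒ = -2.0 × 28725 = -57450 cm⁻¹.
Pairing penalty: 2 pairs vs 0 in the high-spin reference → 2 extra × P = 43200 cm⁻¹.
Net CFSE = -57450 + 43200 = -14250 cm⁻¹.

-14250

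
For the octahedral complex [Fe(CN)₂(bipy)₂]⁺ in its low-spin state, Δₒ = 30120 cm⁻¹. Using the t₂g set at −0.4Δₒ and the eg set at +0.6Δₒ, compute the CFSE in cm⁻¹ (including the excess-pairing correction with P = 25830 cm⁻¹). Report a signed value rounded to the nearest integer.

-8580

Ligand charges: 2×(-1) from CN⁻ and 2×(+0) from bipy sum to -2; with overall charge +1, Fe is +3.
Fe is in group 8, so Fe³⁺ is d⁵ (8 − 3 = 5).
Configuration: t₂g⁵ eg⁰.
Orbital CFSE = 5(-0.4) + 0(0.6) = -2.0Δₒ = -2.0 × 30120 = -60240 cm⁻¹.
High-spin d⁵ would be t₂g³ eg² with 0 pairs; low-spin has 2, so 2 excess pairs cost +2P = +51660 cm⁻¹.
Net CFSE = -60240 + 51660 = -8580 cm⁻¹.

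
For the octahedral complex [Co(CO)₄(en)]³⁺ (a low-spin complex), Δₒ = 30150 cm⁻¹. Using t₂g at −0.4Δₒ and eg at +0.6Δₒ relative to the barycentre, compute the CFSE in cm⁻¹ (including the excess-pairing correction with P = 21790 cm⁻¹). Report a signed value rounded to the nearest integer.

-28780

Ligand charges: 4×(+0) from CO and 1×(+0) from en sum to +0; with overall charge +3, Co is +3.
Co sits in group 9; removing 3 electrons leaves Co³⁺ with 9 − 3 = 6 d electrons.
Electron filling gives t₂g⁶ eg⁰.
The orbital stabilization is -2.4Δₒ = -2.4 × 30150 = -72360 cm⁻¹.
Pairing penalty: 3 pairs vs 1 in the high-spin reference → 2 extra × P = 43580 cm⁻¹.
Combining: -72360 + 43580 = -28780 cm⁻¹.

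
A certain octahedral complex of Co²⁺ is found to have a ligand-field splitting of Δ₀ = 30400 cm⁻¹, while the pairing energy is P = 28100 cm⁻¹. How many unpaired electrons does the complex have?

1

Co is in group 9, so Co²⁺ is d⁷ (9 − 2 = 7).
Here Δ₀ > P (30400 > 28100), so the low-spin state is favoured.
That gives t2g^6 e_g^1.
Unpaired electrons: 1.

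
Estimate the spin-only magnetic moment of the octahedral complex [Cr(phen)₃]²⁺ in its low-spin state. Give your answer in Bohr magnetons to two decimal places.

2.83 Bohr magnetons

phen is neutral, so the +2 overall charge sits on Cr: oxidation state +2.
Cr²⁺: group 6, so d-count = 6 − 2 = 4.
Configuration: t₂g⁴ eg⁰ → 2 unpaired electrons.
μ(spin-only) = √[2(2+2)] = √8 ≈ 2.83 Bohr magnetons.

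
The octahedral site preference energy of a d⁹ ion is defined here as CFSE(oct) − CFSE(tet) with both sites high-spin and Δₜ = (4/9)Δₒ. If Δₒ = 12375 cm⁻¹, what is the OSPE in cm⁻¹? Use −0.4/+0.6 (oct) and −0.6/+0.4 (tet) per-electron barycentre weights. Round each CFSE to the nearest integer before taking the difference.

-5225

Octahedral (high-spin): t₂g⁶ eg³, CFSE = 6(−0.4) + 3(+0.6) = -0.6Δₒ = -0.6 × 12375 = -7425 cm⁻¹.
Tetrahedral: e⁴ t₂⁵, CFSE = 4(−0.6) + 5(+0.4) = -0.4Δₜ = -0.4 × (4/9) × 12375 = -2200 cm⁻¹.
OSPE = CFSE(oct) − CFSE(tet) = -7425 − (-2200) = -5225 cm⁻¹.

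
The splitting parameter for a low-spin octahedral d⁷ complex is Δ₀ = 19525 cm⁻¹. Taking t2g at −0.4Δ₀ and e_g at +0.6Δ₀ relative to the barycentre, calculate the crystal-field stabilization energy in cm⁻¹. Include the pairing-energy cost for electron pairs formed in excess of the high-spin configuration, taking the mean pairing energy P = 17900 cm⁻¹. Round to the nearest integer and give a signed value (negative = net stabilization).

-17245

The d⁷ electrons fill as t2g^6 e_g^1.
CFSE(orbital) = 6×(-0.4Δ₀) + 1×(0.6Δ₀) = -1.8Δ₀; with Δ₀ = 19525 cm⁻¹ that is -35145 cm⁻¹.
Pairing penalty: 3 pairs vs 2 in the high-spin reference → 1 extra × P = 17900 cm⁻¹.
Combining: -35145 + 17900 = -17245 cm⁻¹.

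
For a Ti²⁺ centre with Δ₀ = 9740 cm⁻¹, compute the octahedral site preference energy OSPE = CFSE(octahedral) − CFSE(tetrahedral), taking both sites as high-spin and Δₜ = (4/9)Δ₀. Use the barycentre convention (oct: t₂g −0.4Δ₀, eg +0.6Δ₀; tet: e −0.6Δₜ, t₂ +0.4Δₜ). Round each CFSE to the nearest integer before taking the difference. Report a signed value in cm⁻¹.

Ti is in group 4, so Ti²⁺ is d² (4 − 2 = 2).
In an octahedral site d² (HS) is t2g^2 e_g^0, giving CFSE(oct) = -0.8Δ₀ = -7792 cm⁻¹.
Tetrahedral: e^2 t2^0, CFSE = 2(−0.6) + 0(+0.4) = -1.2Δₜ = -1.2 × (4/9) × 9740 = -5195 cm⁻¹.
OSPE = -7792 − (-5195) = -2597 cm⁻¹.

-2597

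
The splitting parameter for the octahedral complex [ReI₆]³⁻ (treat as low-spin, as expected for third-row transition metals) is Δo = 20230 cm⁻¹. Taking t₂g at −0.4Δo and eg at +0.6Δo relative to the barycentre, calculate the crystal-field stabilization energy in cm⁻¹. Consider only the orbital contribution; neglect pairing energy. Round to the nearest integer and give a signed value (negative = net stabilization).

Each I⁻ contributes -1; 6 × (-1) = -6. With overall charge -3, Re is in the +3 oxidation state.
Re sits in group 7; removing 3 electrons leaves Re³⁺ with 7 − 3 = 4 d electrons.
The d⁴ electrons fill as t₂g⁴ eg⁰.
CFSE(orbital) = 4×(-0.4Δo) + 0×(0.6Δo) = -1.6Δo; with Δo = 20230 cm⁻¹ that is -32368 cm⁻¹.

-32368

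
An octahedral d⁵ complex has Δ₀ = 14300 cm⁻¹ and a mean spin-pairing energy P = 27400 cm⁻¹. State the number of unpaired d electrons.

5

With Δ₀ < P the complex is high-spin.
That gives t2g^3 e_g^2.
Unpaired electrons: 5.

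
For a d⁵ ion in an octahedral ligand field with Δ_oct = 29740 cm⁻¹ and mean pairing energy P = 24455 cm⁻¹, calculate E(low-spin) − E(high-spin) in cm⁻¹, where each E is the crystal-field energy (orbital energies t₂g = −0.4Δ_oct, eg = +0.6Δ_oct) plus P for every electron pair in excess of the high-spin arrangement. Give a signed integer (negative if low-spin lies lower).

In the high-spin limit (t₂g³ eg²) the orbital term is 0.0Δ_oct = 0 cm⁻¹, with no excess pairing.
Low-spin: t₂g⁵ eg⁰, orbital CFSE = -2.0Δ_oct = -59480 cm⁻¹; plus 2 excess pairs × P = +48910 cm⁻¹; total -10570 cm⁻¹.
The difference is -10570 − (0) = -10570 cm⁻¹, so low-spin lies lower.

-10570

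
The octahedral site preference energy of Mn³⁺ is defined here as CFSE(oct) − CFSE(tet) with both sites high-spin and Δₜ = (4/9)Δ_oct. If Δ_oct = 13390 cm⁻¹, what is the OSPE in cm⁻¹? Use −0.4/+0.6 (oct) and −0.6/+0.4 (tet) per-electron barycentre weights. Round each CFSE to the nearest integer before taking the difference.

-5654

Mn³⁺: group 7, so d-count = 7 − 3 = 4.
In an octahedral site d⁴ (HS) is t2g^3 e_g^1, giving CFSE(oct) = -0.6Δ_oct = -8034 cm⁻¹.
In a tetrahedral site the filling is e^2 t2^2: CFSE(tet) = -0.4Δₜ = -0.4 × (4/9)(13390) = -2380 cm⁻¹.
OSPE = CFSE(oct) − CFSE(tet) = -8034 − (-2380) = -5654 cm⁻¹.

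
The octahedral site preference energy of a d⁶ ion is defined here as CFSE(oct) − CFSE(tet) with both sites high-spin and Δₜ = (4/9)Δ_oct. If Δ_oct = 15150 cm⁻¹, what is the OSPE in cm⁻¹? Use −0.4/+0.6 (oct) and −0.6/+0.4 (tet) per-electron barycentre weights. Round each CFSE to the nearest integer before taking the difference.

Octahedral (high-spin): t2g^4 e_g^2, CFSE = 4(−0.4) + 2(+0.6) = -0.4Δ_oct = -0.4 × 15150 = -6060 cm⁻¹.
In a tetrahedral site the filling is e^3 t2^3: CFSE(tet) = -0.6Δₜ = -0.6 × (4/9)(15150) = -4040 cm⁻¹.
OSPE = -6060 − (-4040) = -2020 cm⁻¹.

-2020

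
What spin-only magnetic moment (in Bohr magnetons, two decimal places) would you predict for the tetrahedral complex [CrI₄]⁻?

Each I⁻ contributes -1; 4 × (-1) = -4. With overall charge -1, Cr is in the +3 oxidation state.
Cr is in group 6, so Cr³⁺ is d³ (6 − 3 = 3).
Tetrahedral splitting is small, so the complex is high-spin.
Configuration: e² t₂¹ → 3 unpaired electrons.
μ(spin-only) = √[3(3+2)] = √15 ≈ 3.87 Bohr magnetons.

3.87 Bohr magnetons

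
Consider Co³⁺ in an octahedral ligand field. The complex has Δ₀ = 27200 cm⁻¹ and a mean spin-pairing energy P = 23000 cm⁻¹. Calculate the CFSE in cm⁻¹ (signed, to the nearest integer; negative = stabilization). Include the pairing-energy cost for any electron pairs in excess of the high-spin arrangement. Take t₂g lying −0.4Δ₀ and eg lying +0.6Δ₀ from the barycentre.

Group 9 minus oxidation state +3 gives a d⁶ configuration for Co³⁺.
Δ₀ > P, so pairing is preferred: the ground state is low-spin.
Configuration: t₂g⁶ eg⁰.
Orbital CFSE = -2.4Δ₀ = -2.4 × 27200 = -65280 cm⁻¹.
Excess pairs vs high-spin: 3 − 1 = 2; pairing cost = +46000 cm⁻¹.
Net CFSE = -65280 + 46000 = -19280 cm⁻¹.

-19280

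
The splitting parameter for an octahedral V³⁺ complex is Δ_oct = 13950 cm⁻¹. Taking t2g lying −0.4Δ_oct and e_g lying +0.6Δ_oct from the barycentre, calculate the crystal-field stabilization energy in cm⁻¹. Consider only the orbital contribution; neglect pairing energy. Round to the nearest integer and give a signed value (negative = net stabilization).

V³⁺: group 5, so d-count = 5 − 3 = 2.
Electron filling gives t2g^2 e_g^0.
Orbital CFSE = 2(-0.4) + 0(0.6) = -0.8Δ_oct = -0.8 × 13950 = -11160 cm⁻¹.

-11160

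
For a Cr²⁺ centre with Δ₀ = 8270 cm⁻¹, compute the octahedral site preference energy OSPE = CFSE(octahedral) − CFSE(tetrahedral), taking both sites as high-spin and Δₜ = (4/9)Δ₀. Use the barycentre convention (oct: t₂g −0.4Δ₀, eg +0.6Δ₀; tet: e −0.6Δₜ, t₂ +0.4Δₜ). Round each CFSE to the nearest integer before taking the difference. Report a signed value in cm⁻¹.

Group 6 minus oxidation state +2 gives a d⁴ configuration for Cr²⁺.
Octahedral high-spin t2g^3 e_g^1: CFSE = -0.6 × 8270 = -4962 cm⁻¹.
In a tetrahedral site the filling is e^2 t2^2: CFSE(tet) = -0.4Δₜ = -0.4 × (4/9)(8270) = -1470 cm⁻¹.
OSPE = CFSE(oct) − CFSE(tet) = -4962 − (-1470) = -3492 cm⁻¹.

-3492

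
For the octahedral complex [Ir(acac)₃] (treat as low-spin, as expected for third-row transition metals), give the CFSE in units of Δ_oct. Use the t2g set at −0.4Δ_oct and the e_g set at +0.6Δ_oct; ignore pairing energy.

Each acac⁻ contributes -1; 3 × (-1) = -3. With overall charge +0, Ir is in the +3 oxidation state.
Group 9 minus oxidation state +3 gives a d⁶ configuration for Ir³⁺.
Configuration: t2g^6 e_g^0.
CFSE = 6(-0.4Δ_oct) + 0(0.6Δ_oct) = -2.4Δ_oct + 0.0Δ_oct = -2.4Δ_oct.

-2.4 Δ_oct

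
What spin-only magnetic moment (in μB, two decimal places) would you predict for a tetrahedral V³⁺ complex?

2.83 μB

Group 5 minus oxidation state +3 gives a d² configuration for V³⁺.
Tetrahedral splitting is small, so the complex is high-spin.
Configuration: e² t₂⁰ → 2 unpaired electrons.
μ(spin-only) = √[2(2+2)] = √8 ≈ 2.83 μB.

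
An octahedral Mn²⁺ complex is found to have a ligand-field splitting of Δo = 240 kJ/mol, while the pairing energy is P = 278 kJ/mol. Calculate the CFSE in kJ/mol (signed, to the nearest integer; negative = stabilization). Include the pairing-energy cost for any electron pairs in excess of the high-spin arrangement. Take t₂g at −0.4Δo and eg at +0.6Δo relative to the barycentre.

Mn²⁺: group 7, so d-count = 7 − 2 = 5.
Since Δo = 240 kJ/mol < P = 278 kJ/mol, the complex adopts the high-spin configuration.
That gives t₂g³ eg².
Orbital CFSE = 0.0Δo = 0.0 × 240 = 0 kJ/mol.
High-spin has no excess pairs, so no pairing correction applies.

0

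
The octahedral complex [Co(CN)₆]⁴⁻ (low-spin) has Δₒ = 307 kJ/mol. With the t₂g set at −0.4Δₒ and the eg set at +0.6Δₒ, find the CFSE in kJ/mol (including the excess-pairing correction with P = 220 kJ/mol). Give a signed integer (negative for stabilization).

Each CN⁻ contributes -1; 6 × (-1) = -6. With overall charge -4, Co is in the +2 oxidation state.
Co²⁺: group 9, so d-count = 9 − 2 = 7.
Configuration: t₂g⁶ eg¹.
CFSE(orbital) = 6×(-0.4Δₒ) + 1×(0.6Δₒ) = -1.8Δₒ; with Δₒ = 307 kJ/mol that is -553 kJ/mol.
Relative to high-spin t₂g⁵ eg² (2 paired), the low-spin configuration has 1 additional pair, contributing +1 × 220 = +220 kJ/mol.
Net CFSE = -553 + 220 = -333 kJ/mol.

-333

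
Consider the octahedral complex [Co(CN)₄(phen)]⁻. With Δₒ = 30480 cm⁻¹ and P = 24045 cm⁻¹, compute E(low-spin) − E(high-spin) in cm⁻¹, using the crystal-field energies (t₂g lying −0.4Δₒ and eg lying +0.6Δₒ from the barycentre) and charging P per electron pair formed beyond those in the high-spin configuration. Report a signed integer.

-12870

Ligand charges: 4×(-1) from CN⁻ and 1×(+0) from phen sum to -4; with overall charge -1, Co is +3.
Group 9 minus oxidation state +3 gives a d⁶ configuration for Co³⁺.
High-spin: t₂g⁴ eg², CFSE = -0.4Δₒ = -12192 cm⁻¹.
Low-spin t₂g⁶ eg⁰ gives -2.4Δₒ = -73152 cm⁻¹, but forming 2 extra pairs costs 2P = 48090 cm⁻¹, so E(LS) = -73152 + 48090 = -25062 cm⁻¹.
The difference is -25062 − (-12192) = -12870 cm⁻¹, so low-spin lies lower.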